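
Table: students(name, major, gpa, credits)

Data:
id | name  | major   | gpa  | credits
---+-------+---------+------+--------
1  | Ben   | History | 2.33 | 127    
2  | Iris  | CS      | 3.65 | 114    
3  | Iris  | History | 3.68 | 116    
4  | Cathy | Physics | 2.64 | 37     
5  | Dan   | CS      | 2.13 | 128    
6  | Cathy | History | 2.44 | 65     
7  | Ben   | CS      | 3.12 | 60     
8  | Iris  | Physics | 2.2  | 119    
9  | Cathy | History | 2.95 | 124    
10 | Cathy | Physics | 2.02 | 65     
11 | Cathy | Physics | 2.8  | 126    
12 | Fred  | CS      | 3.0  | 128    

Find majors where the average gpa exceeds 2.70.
SELECT major, AVG(gpa)
FROM students
GROUP BY major
HAVING AVG(gpa) > 2.70

Result:
  CS: avg=2.98
  History: avg=2.85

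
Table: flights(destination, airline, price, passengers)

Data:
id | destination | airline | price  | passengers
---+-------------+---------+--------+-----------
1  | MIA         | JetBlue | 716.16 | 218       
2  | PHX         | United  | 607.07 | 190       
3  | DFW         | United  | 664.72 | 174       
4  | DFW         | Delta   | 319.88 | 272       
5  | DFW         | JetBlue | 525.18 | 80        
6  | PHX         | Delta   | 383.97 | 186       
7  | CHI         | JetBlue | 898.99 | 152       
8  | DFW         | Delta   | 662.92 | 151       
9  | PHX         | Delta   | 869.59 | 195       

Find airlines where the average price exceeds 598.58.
SELECT airline, AVG(price)
FROM flights
GROUP BY airline
HAVING AVG(price) > 598.58

Result:
  JetBlue: avg=713.44
  United: avg=635.90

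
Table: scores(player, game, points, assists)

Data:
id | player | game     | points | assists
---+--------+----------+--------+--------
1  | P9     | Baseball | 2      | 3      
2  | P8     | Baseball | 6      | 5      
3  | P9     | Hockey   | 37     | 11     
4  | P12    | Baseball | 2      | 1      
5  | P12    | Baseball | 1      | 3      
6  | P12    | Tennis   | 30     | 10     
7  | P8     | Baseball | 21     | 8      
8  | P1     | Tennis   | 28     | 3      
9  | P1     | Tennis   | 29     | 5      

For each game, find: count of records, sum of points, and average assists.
SELECT game,
       COUNT(*) as cnt,
       SUM(points) as total_points,
       AVG(assists) as avg_assists
FROM scores
GROUP BY game

Result:
  Baseball: 5 records, 32 total points, 4.00 avg assists
  Hockey: 1 records, 37 total points, 11.00 avg assists
  Tennis: 3 records, 87 total points, 6.00 avg assists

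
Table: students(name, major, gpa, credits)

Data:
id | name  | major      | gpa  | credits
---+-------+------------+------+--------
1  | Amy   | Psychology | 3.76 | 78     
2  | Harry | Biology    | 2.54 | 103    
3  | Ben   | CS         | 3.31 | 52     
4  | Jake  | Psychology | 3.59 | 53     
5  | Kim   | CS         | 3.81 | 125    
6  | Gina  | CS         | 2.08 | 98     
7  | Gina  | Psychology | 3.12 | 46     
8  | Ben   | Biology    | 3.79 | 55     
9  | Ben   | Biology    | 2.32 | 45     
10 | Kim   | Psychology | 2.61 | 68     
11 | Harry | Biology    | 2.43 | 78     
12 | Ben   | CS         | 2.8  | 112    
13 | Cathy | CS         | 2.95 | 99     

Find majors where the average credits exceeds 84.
SELECT major, AVG(credits)
FROM students
GROUP BY major
HAVING AVG(credits) > 84

Result:
  CS: avg=97.20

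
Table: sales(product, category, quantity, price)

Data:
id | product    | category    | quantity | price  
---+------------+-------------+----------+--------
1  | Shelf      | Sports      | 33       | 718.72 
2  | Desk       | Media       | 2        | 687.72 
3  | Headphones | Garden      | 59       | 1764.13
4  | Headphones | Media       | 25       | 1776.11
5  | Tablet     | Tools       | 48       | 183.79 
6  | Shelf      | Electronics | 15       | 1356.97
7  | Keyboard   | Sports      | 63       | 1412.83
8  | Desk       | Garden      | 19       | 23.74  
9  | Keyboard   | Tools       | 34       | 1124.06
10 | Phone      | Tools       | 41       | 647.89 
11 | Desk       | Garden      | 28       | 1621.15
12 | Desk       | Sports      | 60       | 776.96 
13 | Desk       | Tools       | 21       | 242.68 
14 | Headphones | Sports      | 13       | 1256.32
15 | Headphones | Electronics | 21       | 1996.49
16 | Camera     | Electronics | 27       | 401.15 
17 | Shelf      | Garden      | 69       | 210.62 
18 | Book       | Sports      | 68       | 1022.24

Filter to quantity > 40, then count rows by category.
SELECT category, COUNT(*)
FROM sales
WHERE quantity > 40
GROUP BY category

Note: WHERE filters rows before grouping.

Result:
  Garden: 2
  Sports: 3
  Tools: 2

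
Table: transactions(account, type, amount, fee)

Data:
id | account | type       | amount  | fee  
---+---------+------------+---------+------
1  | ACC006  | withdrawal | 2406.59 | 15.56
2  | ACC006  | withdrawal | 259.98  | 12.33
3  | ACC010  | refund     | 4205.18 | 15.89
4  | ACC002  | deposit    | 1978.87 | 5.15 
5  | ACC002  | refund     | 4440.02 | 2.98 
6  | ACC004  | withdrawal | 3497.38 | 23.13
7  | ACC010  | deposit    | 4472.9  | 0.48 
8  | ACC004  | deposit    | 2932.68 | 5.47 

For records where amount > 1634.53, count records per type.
SELECT type, COUNT(*)
FROM transactions
WHERE amount > 1634.53
GROUP BY type

Note: WHERE filters rows before grouping.

Result:
  deposit: 3
  refund: 2
  withdrawal: 2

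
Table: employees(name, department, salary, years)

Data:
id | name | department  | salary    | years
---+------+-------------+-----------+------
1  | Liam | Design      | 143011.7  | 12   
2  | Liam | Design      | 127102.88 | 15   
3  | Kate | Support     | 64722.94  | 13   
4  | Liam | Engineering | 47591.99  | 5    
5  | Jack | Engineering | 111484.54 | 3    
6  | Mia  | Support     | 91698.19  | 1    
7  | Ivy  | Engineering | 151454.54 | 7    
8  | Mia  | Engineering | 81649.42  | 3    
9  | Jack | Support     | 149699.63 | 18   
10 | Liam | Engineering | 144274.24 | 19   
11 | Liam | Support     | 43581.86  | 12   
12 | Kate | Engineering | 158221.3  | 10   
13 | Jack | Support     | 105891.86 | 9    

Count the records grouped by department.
SELECT department, COUNT(*) as count
FROM employees
GROUP BY department

Result:
  Design: 2
  Engineering: 6
  Support: 5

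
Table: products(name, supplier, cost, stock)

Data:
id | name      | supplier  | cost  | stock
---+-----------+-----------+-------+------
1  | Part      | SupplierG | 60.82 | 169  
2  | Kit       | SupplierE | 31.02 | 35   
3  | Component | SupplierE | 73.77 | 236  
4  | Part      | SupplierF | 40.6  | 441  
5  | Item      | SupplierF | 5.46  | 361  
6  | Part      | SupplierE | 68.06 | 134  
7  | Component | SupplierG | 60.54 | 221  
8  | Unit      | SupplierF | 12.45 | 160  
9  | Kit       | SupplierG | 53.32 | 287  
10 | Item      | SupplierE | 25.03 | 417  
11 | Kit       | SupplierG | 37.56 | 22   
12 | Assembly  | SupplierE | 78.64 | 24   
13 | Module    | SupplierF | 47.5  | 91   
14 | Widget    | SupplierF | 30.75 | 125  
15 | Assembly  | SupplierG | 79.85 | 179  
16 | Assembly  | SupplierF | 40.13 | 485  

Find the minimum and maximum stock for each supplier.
SELECT supplier, MIN(stock), MAX(stock)
FROM products
GROUP BY supplier

Result:
  SupplierE: min=24, max=417
  SupplierF: min=91, max=485
  SupplierG: min=22, max=287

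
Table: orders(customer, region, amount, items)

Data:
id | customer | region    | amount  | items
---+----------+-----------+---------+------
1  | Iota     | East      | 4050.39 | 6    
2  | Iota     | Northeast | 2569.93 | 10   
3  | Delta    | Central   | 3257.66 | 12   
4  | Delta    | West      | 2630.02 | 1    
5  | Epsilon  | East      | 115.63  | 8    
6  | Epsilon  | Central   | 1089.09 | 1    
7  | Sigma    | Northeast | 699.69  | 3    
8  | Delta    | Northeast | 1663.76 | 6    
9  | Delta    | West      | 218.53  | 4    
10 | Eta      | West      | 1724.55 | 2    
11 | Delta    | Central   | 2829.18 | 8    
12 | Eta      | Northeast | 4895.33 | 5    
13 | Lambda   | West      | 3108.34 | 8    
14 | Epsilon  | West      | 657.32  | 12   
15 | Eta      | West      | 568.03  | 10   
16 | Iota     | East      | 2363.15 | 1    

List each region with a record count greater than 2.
SELECT region, COUNT(*) as cnt
FROM orders
GROUP BY region
HAVING COUNT(*) > 2

Result:
  Central: 3
  East: 3
  Northeast: 4
  West: 6

Note: HAVING filters groups after aggregation, WHERE filters rows before.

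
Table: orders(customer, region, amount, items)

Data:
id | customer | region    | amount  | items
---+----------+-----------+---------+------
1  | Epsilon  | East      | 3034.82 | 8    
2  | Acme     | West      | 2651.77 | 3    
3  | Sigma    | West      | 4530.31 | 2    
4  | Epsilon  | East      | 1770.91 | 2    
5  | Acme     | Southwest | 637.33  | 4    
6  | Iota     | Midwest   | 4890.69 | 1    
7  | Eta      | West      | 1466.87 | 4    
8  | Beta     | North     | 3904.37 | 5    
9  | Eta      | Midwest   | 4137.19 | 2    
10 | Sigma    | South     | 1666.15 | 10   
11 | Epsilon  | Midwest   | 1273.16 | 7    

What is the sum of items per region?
SELECT region, SUM(items) as result
FROM orders
GROUP BY region

Result:
  East: 10
  Midwest: 10
  North: 5
  South: 10
  Southwest: 4
  West: 9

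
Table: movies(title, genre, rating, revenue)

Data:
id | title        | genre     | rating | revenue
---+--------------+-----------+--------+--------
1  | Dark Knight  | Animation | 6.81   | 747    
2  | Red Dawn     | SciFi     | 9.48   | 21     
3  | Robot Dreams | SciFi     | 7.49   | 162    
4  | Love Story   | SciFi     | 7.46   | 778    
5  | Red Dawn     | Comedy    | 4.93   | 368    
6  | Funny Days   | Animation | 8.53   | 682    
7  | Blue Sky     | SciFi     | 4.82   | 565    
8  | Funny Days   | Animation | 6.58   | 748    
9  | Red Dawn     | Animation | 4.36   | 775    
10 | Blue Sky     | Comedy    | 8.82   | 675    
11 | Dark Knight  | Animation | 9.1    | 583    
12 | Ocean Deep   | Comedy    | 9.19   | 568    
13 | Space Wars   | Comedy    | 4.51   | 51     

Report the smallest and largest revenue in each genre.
SELECT genre, MIN(revenue), MAX(revenue)
FROM movies
GROUP BY genre

Result:
  Animation: min=583, max=775
  Comedy: min=51, max=675
  SciFi: min=21, max=778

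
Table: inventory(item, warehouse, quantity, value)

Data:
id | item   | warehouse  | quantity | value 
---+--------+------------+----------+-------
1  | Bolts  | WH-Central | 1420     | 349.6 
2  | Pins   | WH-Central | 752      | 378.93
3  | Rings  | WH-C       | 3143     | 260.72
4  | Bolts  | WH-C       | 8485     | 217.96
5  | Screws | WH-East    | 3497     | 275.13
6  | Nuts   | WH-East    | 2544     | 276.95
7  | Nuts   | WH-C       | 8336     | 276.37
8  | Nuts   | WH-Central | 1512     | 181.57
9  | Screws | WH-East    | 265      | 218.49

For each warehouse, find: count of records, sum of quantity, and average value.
SELECT warehouse,
       COUNT(*) as cnt,
       SUM(quantity) as total_quantity,
       AVG(value) as avg_value
FROM inventory
GROUP BY warehouse

Result:
  WH-C: 3 records, 19964 total quantity, 251.68 avg value
  WH-Central: 3 records, 3684 total quantity, 303.37 avg value
  WH-East: 3 records, 6306 total quantity, 256.86 avg value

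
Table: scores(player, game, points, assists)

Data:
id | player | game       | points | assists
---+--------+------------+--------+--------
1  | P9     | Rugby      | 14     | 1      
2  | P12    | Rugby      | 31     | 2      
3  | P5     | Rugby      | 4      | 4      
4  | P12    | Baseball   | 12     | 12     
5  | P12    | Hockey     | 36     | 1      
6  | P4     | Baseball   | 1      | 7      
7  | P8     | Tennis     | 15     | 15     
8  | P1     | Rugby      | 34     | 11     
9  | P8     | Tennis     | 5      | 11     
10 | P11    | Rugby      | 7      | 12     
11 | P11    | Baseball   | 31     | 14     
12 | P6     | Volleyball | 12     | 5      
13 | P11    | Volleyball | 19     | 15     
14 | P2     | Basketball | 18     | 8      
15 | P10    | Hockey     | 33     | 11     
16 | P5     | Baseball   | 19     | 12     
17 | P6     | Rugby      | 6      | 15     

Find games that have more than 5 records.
SELECT game, COUNT(*) as cnt
FROM scores
GROUP BY game
HAVING COUNT(*) > 5

Result:
  Rugby: 6

Note: HAVING filters groups after aggregation, WHERE filters rows before.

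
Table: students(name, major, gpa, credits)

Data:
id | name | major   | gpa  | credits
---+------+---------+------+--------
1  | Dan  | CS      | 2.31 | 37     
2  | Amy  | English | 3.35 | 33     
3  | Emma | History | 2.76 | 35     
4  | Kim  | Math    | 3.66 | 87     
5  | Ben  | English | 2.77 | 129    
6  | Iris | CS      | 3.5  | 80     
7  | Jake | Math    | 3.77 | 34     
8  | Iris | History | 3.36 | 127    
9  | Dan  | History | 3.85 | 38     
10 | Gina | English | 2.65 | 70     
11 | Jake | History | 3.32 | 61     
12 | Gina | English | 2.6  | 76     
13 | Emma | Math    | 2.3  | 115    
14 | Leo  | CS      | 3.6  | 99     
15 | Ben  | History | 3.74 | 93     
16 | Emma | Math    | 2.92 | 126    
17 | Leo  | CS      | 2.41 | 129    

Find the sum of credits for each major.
SELECT major, SUM(credits) as result
FROM students
GROUP BY major

Result:
  CS: 345
  English: 308
  History: 354
  Math: 362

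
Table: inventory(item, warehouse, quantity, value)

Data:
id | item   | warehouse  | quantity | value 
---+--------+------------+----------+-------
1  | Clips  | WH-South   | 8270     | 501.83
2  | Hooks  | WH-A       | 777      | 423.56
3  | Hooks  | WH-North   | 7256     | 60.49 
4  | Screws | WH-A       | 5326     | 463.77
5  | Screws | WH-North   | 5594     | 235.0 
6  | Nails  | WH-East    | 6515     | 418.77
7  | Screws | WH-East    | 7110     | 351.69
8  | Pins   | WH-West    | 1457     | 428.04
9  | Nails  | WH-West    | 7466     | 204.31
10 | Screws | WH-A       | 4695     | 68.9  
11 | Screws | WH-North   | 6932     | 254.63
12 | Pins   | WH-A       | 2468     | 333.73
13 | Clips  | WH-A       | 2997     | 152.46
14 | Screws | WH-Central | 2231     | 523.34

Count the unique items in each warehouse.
SELECT warehouse, COUNT(DISTINCT item)
FROM inventory
GROUP BY warehouse

Result:
  WH-A: 4 distinct
  WH-Central: 1 distinct
  WH-East: 2 distinct
  WH-North: 2 distinct
  WH-South: 1 distinct
  WH-West: 2 distinct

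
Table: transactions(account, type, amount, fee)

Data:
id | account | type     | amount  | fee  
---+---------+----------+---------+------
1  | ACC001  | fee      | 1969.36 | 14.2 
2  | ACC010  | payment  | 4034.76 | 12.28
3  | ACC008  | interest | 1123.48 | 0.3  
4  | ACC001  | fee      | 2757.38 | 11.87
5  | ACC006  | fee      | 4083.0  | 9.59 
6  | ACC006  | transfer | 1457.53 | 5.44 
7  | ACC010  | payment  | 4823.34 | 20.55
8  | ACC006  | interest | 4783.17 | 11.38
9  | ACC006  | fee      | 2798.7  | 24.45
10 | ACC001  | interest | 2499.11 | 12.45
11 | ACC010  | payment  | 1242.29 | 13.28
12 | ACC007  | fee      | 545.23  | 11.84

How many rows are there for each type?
SELECT type, COUNT(*) as count
FROM transactions
GROUP BY type

Result:
  fee: 5
  interest: 3
  payment: 3
  transfer: 1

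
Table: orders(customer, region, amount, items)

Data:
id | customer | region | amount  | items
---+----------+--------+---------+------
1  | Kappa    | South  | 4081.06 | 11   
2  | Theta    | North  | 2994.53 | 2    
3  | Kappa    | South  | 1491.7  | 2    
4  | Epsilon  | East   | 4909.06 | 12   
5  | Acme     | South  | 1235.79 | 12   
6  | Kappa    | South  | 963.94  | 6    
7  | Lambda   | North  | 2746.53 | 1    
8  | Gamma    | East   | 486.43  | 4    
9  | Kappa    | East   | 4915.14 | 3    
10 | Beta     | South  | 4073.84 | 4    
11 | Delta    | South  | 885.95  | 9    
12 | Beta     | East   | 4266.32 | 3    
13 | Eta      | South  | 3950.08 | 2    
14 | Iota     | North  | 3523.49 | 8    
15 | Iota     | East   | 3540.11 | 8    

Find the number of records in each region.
SELECT region, COUNT(*) as count
FROM orders
GROUP BY region

Result:
  East: 5
  North: 3
  South: 7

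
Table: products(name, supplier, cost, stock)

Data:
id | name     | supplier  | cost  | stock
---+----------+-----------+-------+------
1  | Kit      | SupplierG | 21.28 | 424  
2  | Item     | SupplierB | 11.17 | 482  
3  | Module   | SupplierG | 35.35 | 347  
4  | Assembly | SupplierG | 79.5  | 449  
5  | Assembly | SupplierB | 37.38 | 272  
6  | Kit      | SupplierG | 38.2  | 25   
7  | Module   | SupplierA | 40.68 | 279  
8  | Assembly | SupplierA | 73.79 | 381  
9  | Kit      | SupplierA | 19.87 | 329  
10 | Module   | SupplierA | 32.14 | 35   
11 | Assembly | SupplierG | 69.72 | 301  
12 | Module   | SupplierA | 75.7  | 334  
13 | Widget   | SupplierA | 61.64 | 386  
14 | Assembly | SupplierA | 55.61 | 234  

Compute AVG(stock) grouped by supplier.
SELECT supplier, AVG(stock) as result
FROM products
GROUP BY supplier

Result:
  SupplierA: 282.57
  SupplierB: 377.00
  SupplierG: 309.20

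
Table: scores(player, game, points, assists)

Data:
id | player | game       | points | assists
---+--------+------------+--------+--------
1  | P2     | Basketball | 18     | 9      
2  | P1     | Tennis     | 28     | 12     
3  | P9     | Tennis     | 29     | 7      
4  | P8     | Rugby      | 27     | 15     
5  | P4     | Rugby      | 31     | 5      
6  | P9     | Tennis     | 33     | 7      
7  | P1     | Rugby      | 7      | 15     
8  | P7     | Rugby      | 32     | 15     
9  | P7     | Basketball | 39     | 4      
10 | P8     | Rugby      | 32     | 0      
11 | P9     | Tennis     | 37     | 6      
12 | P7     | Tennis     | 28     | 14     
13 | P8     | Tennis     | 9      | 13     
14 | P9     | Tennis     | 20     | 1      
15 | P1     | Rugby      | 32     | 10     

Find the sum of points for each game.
SELECT game, SUM(points) as result
FROM scores
GROUP BY game

Result:
  Basketball: 57
  Rugby: 161
  Tennis: 184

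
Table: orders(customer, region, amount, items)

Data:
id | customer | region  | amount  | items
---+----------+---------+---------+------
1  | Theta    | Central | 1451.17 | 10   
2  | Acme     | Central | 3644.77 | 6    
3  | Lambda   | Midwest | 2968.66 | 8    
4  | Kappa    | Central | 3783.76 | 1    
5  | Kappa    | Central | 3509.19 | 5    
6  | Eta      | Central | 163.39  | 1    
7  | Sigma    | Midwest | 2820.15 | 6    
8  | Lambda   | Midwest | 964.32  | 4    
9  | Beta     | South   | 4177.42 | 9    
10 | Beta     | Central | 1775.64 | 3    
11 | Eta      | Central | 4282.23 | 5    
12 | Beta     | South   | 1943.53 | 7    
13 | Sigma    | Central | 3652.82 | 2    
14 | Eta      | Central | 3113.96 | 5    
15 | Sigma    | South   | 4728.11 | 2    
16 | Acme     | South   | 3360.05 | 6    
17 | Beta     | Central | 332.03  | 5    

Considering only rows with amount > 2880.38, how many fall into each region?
SELECT region, COUNT(*)
FROM orders
WHERE amount > 2880.38
GROUP BY region

Note: WHERE filters rows before grouping.

Result:
  Central: 6
  Midwest: 1
  South: 3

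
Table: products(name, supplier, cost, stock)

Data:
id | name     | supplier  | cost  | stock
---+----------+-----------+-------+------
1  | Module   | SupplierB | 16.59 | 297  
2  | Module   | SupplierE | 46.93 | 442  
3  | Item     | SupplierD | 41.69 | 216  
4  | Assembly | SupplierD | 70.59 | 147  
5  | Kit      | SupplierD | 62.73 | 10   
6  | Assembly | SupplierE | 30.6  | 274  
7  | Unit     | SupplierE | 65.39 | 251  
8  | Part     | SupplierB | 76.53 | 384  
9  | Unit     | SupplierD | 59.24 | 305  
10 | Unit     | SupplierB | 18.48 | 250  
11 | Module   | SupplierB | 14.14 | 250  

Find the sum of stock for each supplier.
SELECT supplier, SUM(stock) as result
FROM products
GROUP BY supplier

Result:
  SupplierB: 1181
  SupplierD: 678
  SupplierE: 967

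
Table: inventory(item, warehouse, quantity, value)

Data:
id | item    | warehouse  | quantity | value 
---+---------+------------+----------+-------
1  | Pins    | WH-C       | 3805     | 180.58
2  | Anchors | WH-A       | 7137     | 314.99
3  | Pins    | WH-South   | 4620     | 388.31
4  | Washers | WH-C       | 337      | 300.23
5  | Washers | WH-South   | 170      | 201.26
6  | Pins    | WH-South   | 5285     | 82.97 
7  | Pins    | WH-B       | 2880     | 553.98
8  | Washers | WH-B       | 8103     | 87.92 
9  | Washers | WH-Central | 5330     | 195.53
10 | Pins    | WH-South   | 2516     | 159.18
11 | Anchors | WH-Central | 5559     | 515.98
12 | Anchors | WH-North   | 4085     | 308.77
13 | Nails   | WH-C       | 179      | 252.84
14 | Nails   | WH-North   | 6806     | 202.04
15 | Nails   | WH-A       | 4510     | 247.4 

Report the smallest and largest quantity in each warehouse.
SELECT warehouse, MIN(quantity), MAX(quantity)
FROM inventory
GROUP BY warehouse

Result:
  WH-A: min=4510, max=7137
  WH-B: min=2880, max=8103
  WH-C: min=179, max=3805
  WH-Central: min=5330, max=5559
  WH-North: min=4085, max=6806
  WH-South: min=170, max=5285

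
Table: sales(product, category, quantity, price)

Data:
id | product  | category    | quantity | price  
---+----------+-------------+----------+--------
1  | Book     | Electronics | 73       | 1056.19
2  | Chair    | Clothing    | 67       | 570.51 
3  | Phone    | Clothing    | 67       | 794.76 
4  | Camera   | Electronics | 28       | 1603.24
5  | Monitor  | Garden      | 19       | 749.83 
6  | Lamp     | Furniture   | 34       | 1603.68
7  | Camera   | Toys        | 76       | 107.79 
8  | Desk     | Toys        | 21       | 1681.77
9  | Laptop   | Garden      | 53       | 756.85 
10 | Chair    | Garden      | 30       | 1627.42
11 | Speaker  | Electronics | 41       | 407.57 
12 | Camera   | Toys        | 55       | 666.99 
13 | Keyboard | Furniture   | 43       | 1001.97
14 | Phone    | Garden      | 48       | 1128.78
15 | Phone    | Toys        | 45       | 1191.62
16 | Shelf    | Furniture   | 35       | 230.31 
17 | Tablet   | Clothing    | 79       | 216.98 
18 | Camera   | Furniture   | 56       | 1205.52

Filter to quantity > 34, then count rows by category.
SELECT category, COUNT(*)
FROM sales
WHERE quantity > 34
GROUP BY category

Note: WHERE filters rows before grouping.

Result:
  Clothing: 3
  Electronics: 2
  Furniture: 3
  Garden: 2
  Toys: 3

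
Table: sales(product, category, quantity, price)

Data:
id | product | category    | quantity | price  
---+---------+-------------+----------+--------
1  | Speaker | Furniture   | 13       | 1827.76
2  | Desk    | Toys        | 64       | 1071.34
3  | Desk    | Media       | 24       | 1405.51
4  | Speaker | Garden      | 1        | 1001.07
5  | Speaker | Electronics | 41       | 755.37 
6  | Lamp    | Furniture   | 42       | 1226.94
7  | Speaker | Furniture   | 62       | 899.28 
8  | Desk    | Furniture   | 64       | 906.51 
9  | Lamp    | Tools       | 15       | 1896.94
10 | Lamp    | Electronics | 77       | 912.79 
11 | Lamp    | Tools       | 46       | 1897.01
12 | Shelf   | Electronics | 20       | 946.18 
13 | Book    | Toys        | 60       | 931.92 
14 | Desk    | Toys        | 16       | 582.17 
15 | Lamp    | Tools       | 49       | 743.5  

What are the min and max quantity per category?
SELECT category, MIN(quantity), MAX(quantity)
FROM sales
GROUP BY category

Result:
  Electronics: min=20, max=77
  Furniture: min=13, max=64
  Garden: min=1, max=1
  Media: min=24, max=24
  Tools: min=15, max=49
  Toys: min=16, max=64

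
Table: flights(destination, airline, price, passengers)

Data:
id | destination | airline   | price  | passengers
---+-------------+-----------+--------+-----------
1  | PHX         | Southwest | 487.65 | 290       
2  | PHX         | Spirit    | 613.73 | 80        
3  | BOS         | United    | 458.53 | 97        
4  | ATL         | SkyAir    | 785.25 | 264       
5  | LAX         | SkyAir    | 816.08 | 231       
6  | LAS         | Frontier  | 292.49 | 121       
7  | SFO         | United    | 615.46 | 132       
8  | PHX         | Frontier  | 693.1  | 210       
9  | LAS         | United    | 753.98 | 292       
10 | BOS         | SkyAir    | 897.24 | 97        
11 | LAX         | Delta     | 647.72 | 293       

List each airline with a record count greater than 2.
SELECT airline, COUNT(*) as cnt
FROM flights
GROUP BY airline
HAVING COUNT(*) > 2

Result:
  SkyAir: 3
  United: 3

Note: HAVING filters groups after aggregation, WHERE filters rows before.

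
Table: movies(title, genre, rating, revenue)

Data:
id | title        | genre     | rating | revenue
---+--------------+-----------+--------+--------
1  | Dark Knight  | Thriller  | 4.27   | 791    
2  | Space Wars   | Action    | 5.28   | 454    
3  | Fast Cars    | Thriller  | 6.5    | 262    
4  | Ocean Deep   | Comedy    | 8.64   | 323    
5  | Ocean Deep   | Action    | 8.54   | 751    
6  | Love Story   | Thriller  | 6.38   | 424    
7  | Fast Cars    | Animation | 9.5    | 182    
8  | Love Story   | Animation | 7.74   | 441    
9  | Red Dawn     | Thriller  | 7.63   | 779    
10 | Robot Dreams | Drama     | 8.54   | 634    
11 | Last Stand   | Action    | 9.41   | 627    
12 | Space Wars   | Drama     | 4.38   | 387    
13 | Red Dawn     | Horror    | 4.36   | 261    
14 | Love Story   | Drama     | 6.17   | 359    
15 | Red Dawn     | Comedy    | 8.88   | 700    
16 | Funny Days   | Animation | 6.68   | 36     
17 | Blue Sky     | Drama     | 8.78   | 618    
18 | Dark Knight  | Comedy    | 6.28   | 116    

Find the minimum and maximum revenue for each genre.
SELECT genre, MIN(revenue), MAX(revenue)
FROM movies
GROUP BY genre

Result:
  Action: min=454, max=751
  Animation: min=36, max=441
  Comedy: min=116, max=700
  Drama: min=359, max=634
  Horror: min=261, max=261
  Thriller: min=262, max=791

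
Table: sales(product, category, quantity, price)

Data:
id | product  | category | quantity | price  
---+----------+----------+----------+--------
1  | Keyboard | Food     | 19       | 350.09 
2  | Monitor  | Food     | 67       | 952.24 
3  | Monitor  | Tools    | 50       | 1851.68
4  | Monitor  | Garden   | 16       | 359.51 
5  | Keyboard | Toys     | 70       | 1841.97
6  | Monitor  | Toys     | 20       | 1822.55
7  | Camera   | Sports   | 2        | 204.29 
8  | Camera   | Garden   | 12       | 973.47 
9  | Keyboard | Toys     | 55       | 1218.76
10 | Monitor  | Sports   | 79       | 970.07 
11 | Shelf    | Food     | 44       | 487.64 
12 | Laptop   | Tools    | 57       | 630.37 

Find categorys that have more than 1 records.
SELECT category, COUNT(*) as cnt
FROM sales
GROUP BY category
HAVING COUNT(*) > 1

Result:
  Food: 3
  Garden: 2
  Sports: 2
  Tools: 2
  Toys: 3

Note: HAVING filters groups after aggregation, WHERE filters rows before.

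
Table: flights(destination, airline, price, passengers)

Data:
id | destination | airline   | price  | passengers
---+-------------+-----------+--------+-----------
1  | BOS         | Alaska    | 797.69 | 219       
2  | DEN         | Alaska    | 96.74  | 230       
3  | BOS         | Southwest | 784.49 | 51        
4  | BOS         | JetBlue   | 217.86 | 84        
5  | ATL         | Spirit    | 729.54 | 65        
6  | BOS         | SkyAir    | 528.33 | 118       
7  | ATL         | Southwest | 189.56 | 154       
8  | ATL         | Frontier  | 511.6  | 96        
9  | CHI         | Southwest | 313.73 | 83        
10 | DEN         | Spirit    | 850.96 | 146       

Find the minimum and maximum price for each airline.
SELECT airline, MIN(price), MAX(price)
FROM flights
GROUP BY airline

Result:
  Alaska: min=96.74, max=797.69
  Frontier: min=511.60, max=511.60
  JetBlue: min=217.86, max=217.86
  SkyAir: min=528.33, max=528.33
  Southwest: min=189.56, max=784.49
  Spirit: min=729.54, max=850.96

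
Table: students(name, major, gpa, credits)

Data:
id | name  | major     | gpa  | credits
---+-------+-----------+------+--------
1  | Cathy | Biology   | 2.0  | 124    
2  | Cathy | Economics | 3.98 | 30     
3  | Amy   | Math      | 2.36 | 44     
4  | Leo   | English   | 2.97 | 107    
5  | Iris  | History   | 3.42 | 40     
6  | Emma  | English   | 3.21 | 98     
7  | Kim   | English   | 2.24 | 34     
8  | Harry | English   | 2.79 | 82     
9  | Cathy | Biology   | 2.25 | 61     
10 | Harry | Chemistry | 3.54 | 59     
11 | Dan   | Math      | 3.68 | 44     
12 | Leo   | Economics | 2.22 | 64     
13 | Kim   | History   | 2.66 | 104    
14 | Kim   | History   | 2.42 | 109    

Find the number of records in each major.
SELECT major, COUNT(*) as count
FROM students
GROUP BY major

Result:
  Biology: 2
  Chemistry: 1
  Economics: 2
  English: 4
  History: 3
  Math: 2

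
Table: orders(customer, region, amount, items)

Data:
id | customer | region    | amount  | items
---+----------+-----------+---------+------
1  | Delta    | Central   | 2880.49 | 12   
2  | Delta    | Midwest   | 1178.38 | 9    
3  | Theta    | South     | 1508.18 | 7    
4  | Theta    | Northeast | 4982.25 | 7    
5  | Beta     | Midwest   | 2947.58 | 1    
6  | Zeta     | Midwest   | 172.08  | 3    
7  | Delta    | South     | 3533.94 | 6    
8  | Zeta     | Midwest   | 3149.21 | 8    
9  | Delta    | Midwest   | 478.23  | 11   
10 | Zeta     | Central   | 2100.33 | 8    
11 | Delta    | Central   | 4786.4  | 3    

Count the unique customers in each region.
SELECT region, COUNT(DISTINCT customer)
FROM orders
GROUP BY region

Result:
  Central: 2 distinct
  Midwest: 3 distinct
  Northeast: 1 distinct
  South: 2 distinct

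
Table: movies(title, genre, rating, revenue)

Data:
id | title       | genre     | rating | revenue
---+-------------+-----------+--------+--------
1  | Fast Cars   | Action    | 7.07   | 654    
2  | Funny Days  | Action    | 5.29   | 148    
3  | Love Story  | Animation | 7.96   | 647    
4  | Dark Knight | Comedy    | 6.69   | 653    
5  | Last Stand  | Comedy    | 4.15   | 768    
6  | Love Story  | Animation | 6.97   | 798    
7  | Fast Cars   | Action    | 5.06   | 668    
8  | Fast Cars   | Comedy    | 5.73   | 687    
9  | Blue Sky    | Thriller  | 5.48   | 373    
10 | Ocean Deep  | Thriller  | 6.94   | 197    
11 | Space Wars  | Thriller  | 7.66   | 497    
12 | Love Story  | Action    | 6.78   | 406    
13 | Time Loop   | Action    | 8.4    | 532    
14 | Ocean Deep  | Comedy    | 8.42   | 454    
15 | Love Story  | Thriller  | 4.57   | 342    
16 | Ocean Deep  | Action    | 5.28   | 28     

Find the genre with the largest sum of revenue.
SELECT genre, SUM(revenue) as val
FROM movies
GROUP BY genre
ORDER BY val DESC
LIMIT 1

Result: Comedy with sum(revenue) = 2562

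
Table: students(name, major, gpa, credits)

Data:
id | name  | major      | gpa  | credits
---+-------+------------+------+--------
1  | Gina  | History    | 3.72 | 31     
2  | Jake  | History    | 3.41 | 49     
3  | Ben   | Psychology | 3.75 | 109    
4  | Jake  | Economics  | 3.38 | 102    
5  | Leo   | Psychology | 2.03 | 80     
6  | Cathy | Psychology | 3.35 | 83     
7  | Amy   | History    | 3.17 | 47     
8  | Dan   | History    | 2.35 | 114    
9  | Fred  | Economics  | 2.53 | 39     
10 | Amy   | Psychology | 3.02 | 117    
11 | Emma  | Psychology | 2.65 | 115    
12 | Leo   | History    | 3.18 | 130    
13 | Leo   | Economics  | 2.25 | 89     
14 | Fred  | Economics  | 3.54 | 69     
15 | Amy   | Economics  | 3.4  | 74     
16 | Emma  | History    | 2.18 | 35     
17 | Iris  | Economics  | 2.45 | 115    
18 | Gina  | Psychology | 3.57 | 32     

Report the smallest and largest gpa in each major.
SELECT major, MIN(gpa), MAX(gpa)
FROM students
GROUP BY major

Result:
  Economics: min=2.25, max=3.54
  History: min=2.18, max=3.72
  Psychology: min=2.03, max=3.75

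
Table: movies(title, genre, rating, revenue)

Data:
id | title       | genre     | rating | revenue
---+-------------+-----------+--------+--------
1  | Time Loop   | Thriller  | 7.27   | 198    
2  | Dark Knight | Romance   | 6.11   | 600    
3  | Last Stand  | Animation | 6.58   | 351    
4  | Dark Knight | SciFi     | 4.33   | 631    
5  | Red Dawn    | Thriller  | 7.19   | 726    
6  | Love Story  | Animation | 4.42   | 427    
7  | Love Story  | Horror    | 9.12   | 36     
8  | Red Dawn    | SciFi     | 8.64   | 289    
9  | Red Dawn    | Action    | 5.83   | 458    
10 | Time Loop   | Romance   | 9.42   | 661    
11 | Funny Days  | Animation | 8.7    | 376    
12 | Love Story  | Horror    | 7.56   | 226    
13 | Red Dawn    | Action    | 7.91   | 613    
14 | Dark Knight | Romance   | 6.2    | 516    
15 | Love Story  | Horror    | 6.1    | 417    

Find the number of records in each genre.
SELECT genre, COUNT(*) as count
FROM movies
GROUP BY genre

Result:
  Action: 2
  Animation: 3
  Horror: 3
  Romance: 3
  SciFi: 2
  Thriller: 2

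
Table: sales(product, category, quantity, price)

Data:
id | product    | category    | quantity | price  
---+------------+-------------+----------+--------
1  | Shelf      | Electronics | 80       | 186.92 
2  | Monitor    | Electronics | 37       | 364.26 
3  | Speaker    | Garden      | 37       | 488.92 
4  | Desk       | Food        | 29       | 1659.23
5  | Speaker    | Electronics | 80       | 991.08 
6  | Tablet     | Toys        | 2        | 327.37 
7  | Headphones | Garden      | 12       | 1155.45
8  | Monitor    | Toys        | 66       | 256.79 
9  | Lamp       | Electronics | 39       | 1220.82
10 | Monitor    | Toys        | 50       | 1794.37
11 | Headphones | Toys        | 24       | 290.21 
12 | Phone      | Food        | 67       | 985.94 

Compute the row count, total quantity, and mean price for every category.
SELECT category,
       COUNT(*) as cnt,
       SUM(quantity) as total_quantity,
       AVG(price) as avg_price
FROM sales
GROUP BY category

Result:
  Electronics: 4 records, 236 total quantity, 690.77 avg price
  Food: 2 records, 96 total quantity, 1322.59 avg price
  Garden: 2 records, 49 total quantity, 822.19 avg price
  Toys: 4 records, 142 total quantity, 667.19 avg price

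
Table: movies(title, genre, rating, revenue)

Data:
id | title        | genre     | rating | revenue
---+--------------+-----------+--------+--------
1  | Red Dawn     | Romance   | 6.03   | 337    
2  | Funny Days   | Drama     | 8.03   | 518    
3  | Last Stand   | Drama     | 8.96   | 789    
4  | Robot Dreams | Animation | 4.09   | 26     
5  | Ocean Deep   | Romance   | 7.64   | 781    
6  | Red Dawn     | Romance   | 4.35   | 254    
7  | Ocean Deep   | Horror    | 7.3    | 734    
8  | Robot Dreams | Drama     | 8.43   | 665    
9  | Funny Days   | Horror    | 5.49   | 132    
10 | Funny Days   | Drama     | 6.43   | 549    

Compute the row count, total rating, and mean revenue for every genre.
SELECT genre,
       COUNT(*) as cnt,
       SUM(rating) as total_rating,
       AVG(revenue) as avg_revenue
FROM movies
GROUP BY genre

Result:
  Animation: 1 records, 4.09 total rating, 26.00 avg revenue
  Drama: 4 records, 31.85 total rating, 630.25 avg revenue
  Horror: 2 records, 12.79 total rating, 433.00 avg revenue
  Romance: 3 records, 18.02 total rating, 457.33 avg revenue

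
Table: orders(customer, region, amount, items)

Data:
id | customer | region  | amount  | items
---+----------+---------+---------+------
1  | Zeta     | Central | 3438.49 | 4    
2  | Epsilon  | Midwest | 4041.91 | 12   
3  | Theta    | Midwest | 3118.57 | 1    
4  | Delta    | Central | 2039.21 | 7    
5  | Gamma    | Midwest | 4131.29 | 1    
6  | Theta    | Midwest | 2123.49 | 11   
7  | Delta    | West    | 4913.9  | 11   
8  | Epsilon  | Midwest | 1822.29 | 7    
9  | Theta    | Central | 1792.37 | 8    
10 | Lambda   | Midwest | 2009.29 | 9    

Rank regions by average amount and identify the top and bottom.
SELECT region, AVG(amount)
FROM orders
GROUP BY region
ORDER BY AVG(amount)

All groups:
  Central: 2423.36
  Midwest: 2874.47
  West: 4913.90

Highest: West (4913.90)
Lowest: Central (2423.36)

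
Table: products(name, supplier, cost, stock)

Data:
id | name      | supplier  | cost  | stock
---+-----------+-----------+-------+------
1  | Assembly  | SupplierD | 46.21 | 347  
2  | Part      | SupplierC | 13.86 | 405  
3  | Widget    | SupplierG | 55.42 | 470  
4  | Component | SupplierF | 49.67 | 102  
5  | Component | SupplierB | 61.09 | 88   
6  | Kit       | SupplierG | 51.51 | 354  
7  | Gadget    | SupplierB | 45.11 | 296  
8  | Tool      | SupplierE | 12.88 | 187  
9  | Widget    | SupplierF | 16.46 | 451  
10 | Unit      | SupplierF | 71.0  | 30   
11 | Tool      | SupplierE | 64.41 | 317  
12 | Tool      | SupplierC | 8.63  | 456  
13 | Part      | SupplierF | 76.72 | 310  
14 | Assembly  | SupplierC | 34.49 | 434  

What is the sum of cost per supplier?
SELECT supplier, SUM(cost) as result
FROM products
GROUP BY supplier

Result:
  SupplierB: 106.20
  SupplierC: 56.98
  SupplierD: 46.21
  SupplierE: 77.29
  SupplierF: 213.85
  SupplierG: 106.93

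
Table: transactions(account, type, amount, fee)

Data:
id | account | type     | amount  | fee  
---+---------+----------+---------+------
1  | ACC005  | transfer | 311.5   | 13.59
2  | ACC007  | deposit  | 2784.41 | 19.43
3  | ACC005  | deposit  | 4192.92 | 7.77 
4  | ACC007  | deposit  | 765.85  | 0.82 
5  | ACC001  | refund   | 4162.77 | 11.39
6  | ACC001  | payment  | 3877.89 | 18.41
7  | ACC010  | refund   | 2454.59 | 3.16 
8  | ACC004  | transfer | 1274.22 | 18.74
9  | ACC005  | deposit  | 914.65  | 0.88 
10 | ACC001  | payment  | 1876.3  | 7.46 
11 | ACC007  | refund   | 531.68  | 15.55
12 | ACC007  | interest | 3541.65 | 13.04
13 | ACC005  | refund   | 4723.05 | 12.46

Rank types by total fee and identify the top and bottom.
SELECT type, SUM(fee)
FROM transactions
GROUP BY type
ORDER BY SUM(fee)

All groups:
  interest: 13.04
  payment: 25.87
  deposit: 28.90
  transfer: 32.33
  refund: 42.56

Highest: refund (42.56)
Lowest: interest (13.04)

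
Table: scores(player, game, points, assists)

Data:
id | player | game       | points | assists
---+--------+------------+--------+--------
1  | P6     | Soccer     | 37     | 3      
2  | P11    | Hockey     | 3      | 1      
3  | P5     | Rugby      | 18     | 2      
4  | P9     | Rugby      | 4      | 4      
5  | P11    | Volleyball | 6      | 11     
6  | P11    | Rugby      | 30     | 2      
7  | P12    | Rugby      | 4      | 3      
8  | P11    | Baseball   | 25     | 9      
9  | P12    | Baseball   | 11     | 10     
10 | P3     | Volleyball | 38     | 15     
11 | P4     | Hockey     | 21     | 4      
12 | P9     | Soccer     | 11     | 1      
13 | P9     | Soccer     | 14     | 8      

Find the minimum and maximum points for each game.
SELECT game, MIN(points), MAX(points)
FROM scores
GROUP BY game

Result:
  Baseball: min=11, max=25
  Hockey: min=3, max=21
  Rugby: min=4, max=30
  Soccer: min=11, max=37
  Volleyball: min=6, max=38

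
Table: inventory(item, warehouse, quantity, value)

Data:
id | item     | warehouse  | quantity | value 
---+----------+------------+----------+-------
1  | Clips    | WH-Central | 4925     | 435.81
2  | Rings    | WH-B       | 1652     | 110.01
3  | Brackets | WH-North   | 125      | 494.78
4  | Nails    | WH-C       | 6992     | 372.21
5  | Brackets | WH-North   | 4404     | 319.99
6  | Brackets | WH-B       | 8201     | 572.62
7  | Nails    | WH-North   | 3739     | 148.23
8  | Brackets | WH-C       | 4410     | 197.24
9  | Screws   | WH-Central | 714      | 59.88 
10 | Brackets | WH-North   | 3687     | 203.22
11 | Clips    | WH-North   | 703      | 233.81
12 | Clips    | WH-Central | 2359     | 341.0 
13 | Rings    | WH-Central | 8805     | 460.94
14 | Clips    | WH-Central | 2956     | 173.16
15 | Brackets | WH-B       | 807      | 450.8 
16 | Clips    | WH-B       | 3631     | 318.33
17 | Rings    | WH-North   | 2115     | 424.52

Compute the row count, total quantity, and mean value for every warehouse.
SELECT warehouse,
       COUNT(*) as cnt,
       SUM(quantity) as total_quantity,
       AVG(value) as avg_value
FROM inventory
GROUP BY warehouse

Result:
  WH-B: 4 records, 14291 total quantity, 362.94 avg value
  WH-C: 2 records, 11402 total quantity, 284.73 avg value
  WH-Central: 5 records, 19759 total quantity, 294.16 avg value
  WH-North: 6 records, 14773 total quantity, 304.09 avg value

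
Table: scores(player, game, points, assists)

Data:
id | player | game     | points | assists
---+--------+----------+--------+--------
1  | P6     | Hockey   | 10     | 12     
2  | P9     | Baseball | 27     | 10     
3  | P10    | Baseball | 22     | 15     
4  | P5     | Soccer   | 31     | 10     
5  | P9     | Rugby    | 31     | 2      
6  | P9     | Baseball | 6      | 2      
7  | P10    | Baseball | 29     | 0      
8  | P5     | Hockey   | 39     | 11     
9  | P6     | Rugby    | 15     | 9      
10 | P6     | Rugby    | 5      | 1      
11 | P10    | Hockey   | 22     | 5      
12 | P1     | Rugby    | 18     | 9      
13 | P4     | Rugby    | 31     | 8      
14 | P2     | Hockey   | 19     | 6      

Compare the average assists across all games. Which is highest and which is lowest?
SELECT game, AVG(assists)
FROM scores
GROUP BY game
ORDER BY AVG(assists)

All groups:
  Rugby: 5.80
  Baseball: 6.75
  Hockey: 8.50
  Soccer: 10.00

Highest: Soccer (10.00)
Lowest: Rugby (5.80)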